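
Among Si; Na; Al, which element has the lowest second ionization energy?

Si

Consider each +1 ion: Si⁺ still has 3 valence electrons; Na⁺ is the bare [Ne] core; Al⁺ still has 2 valence electrons.
Breaking into a closed-shell core is much more expensive than removing a leftover valence electron — Na has the largest IE_2 here.
Valence configurations: Si⁺ [Ne]3s²3p¹, Al⁺ [Ne]3s².
Si⁺ loses a lone 3p electron whereas Al⁺ must break into a filled 3s² pair, so IE_2(Al) > IE_2(Si) even though Si has the higher nuclear charge.
The numbers (kJ/mol): Si 1577, Na 4562, Al 1817.
Putting it together, IE_2: Si < Al < Na.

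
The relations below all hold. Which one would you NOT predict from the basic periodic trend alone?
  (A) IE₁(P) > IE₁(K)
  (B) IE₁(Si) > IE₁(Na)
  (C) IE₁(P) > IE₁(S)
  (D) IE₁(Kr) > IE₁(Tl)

(C)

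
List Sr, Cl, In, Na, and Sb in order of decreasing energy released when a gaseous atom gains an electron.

Cl > Sb > Na > In > Sr

Na is in period 3, group 1; Cl is in period 3, group 17; Sr is in period 5, group 2; In is in period 5, group 13; Sb is in period 5, group 15.
Atoms with high Z_eff and room in the valence shell (especially the halogens) have the most exothermic electron affinities.
These span different periods and groups, so the two trends combine.
In > Sr: both are in period 5; the period trend gives In the larger value.
Na > In: period and group pull opposite ways; the down-group shift dominates (53 vs 29 kJ/mol).
Sb > Na: period and group pull opposite ways; the across-period shift dominates (103 vs 53 kJ/mol).
Cl > Sb: relative to Sb, both the across-period and down-group shifts push Cl's electron affinity up.
Tabulated electron affinity (kJ/mol): Na 53, Cl 349, Sr 5, In 29, Sb 103.
So from highest to lowest: Cl > Sb > Na > In > Sr.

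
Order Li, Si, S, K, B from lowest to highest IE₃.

IE_3 is the cost of taking one more electron from the +2 cation: Li²⁺ is already 1 electron into the core; Si²⁺ still has 2 valence electrons; S²⁺ still has 4 valence electrons; K²⁺ is already 1 electron into the core; B²⁺ still has 1 valence electron.
Pulling an electron out of a noble-gas core costs far more than removing a remaining valence electron, so K and Li sit at the high end of IE_3.
Valence configurations: Si²⁺ [Ne]3s², S²⁺ [Ne]3s²3p², B²⁺ [He]2s¹.
Approximate IE_3 values (kJ/mol): Li 11815, Si 3232, S 3357, K 4420, B 3660.
Overall IE_3 order: Si < S < B < K < Li.

Si < S < B < K < Li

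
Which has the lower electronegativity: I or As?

As

As is in period 4, group 15; I is in period 5, group 17.
Smaller atoms with higher effective nuclear charge are more electronegative.
These span different periods and groups, so the two trends combine.
I > As: period and group pull opposite ways; the across-period shift dominates (2.66 vs 2.18).
Tabulated electronegativity (Pauling): As 2.18, I 2.66.
So As has the lower electronegativity (As < I).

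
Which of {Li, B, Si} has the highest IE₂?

Li

IE_2 is the cost of taking one more electron from the +1 cation: Li⁺ is the bare [He] core; B⁺ still has 2 valence electrons; Si⁺ still has 3 valence electrons.
Pulling an electron out of a noble-gas core costs far more than removing a remaining valence electron, so Li sits at the high end of IE_2.
Valence configurations: B⁺ [He]2s², Si⁺ [Ne]3s²3p¹.
Approximate IE_2 values (kJ/mol): Li 7298, B 2427, Si 1577.
Putting it together, IE_2: Si < B < Li.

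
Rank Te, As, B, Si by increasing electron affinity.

EA tends to increase across a period and decrease down a group, though the pattern is less regular than for IE or radius.
A diagonal step moves right (one effect) and down (the opposite effect) at once.
As > B: the two effects oppose for this pair; the across-period effect wins (78 vs 27 kJ/mol).
Si > As: the two effects oppose for this pair; the down-group effect wins (134 vs 78 kJ/mol).
Te > Si: the two effects oppose for this pair; the across-period effect wins (190 vs 134 kJ/mol).
Approximate values (kJ/mol): B 27, Si 134, As 78, Te 190.
So from lowest to highest: B < As < Si < Te.

B < As < Si < Te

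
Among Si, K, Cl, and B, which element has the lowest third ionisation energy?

Si

IE_3 is the cost of taking one more electron from the +2 cation: Si²⁺ still has 2 valence electrons; K²⁺ is already 1 electron into the core; Cl²⁺ still has 5 valence electrons; B²⁺ still has 1 valence electron.
Core electrons are held far more tightly than valence electrons, so K tops the IE_3 order.
Valence configurations: Si²⁺ [Ne]3s², Cl²⁺ [Ne]3s²3p³, B²⁺ [He]2s¹.
The numbers (kJ/mol): Si 3232, K 4420, Cl 3822, B 3660.
Putting it together, IE_3: Si < B < Cl < K.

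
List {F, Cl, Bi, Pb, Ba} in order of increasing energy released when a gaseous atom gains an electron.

Electron affinity generally becomes more exothermic across a period toward the halogens and less exothermic down a group.
These span different periods and groups, so the two trends combine.
Pb > Ba: Pb lies to the right of Ba in period 6, so the across-period effect alone puts Pb higher.
Bi > Pb: Bi lies to the right of Pb in period 6, so the across-period effect alone puts Bi higher.
F > Bi: relative to Bi, both the across-period and down-group shifts push F's electron affinity up.
Cl > F: this pair runs against the simple trend — see the exception note.
Note the exception: Cl has a higher electron affinity than F, contrary to the simple trend — F's small 2p subshell makes the incoming electron feel strong e⁻–e⁻ repulsion, so Cl actually releases more energy on gaining an electron.
Tabulated electron affinity (kJ/mol): F 328, Cl 349, Ba 14, Pb 35, Bi 91.
So from lowest to highest: Ba < Pb < Bi < F < Cl.

Ba < Pb < Bi < F < Cl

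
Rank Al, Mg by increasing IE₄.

Mg, Al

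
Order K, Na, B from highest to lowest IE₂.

Na > K > B

Consider each +1 ion: K⁺ is the bare [Ar] core; Na⁺ is the bare [Ne] core; B⁺ still has 2 valence electrons.
Pulling an electron out of a noble-gas core costs far more than removing a remaining valence electron, so K and Na sit at the high end of IE_2.
Tabulated IE_2 (kJ/mol): K 3052, Na 4562, B 2427.
So the second ionization energies run B < K < Na.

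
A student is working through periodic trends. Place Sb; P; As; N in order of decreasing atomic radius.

Across a period the added protons contract the valence shell; down a group each new principal shell makes the atom larger.
All are in group 15, so atomic radius increases down the group.
So from largest to smallest: Sb > As > P > N.

Sb, As, P, N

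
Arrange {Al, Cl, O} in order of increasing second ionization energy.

Al < Cl < O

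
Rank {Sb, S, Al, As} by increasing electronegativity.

Al is in period 3, group 13; S is in period 3, group 16; As is in period 4, group 15; Sb is in period 5, group 15.
Electronegativity increases across a period and decreases down a group, tracking effective nuclear charge and atomic size.
Here both period and group differ, so the two effects have to be weighed against each other.
Sb > Al: period and group pull opposite ways; the across-period shift dominates (2.05 vs 1.61).
As > Sb: As sits above Sb in group 15, so the down-group effect alone puts As higher.
S > As: both effects reinforce here, so S is clearly the higher of the two.
For reference (Pauling): Al 1.61, S 2.58, As 2.18, Sb 2.05.
So from lowest to highest: Al < Sb < As < S.

Al < Sb < As < S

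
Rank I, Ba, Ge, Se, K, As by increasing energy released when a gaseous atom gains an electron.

Ba, K, As, Ge, Se, I

Atoms with high Z_eff and room in the valence shell (especially the halogens) have the most exothermic electron affinities.
Neither a single period nor a single group — weigh both effects.
K > Ba: the two effects oppose for this pair; the down-group effect wins (48 vs 14 kJ/mol).
As > K: both are in period 4; the period trend gives As the larger value.
Ge > As: this pair runs against the simple trend — see the exception note.
Se > Ge: Se lies to the right of Ge in period 4, so the across-period effect alone puts Se higher.
I > Se: period and group pull opposite ways; the across-period shift dominates (295 vs 195 kJ/mol).
Note the exception: Ge has a higher electron affinity than As, contrary to the simple trend — adding an electron to As's half-filled 4p³ is unfavourable, so Ge (4p²) has the more exothermic EA.
Approximate values (kJ/mol): K 48, Ge 119, As 78, Se 195, I 295, Ba 14.
So from lowest to highest: Ba < K < As < Ge < Se < I.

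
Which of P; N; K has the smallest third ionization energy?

P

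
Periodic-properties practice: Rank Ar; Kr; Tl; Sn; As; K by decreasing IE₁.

IE₁ increases left→right with effective nuclear charge and decreases top→bottom as the valence shell moves farther out.
Neither a single period nor a single group — weigh both effects.
Tl > K: the two effects oppose for this pair; the across-period effect wins (589 vs 419 kJ/mol).
Sn > Tl: both effects reinforce here, so Sn is clearly the higher of the two.
As > Sn: relative to Sn, both the across-period and down-group shifts push As's first ionization energy up.
Kr > As: both are in period 4; the period trend gives Kr the larger value.
Ar > Kr: they share group 18; the group trend gives Ar the larger value.
For reference (kJ/mol): Ar 1521, K 419, As 947, Kr 1351, Sn 709, Tl 589.
So from highest to lowest: Ar > Kr > As > Sn > Tl > K.

Ar, Kr, As, Sn, Tl, K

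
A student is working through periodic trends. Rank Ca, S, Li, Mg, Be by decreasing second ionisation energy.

Li > S > Be > Mg > Ca

After 1 electron has been removed, what remains? Ca⁺ still has 1 valence electron; S⁺ still has 5 valence electrons; Li⁺ is the bare [He] core; Mg⁺ still has 1 valence electron; Be⁺ still has 1 valence electron.
Core electrons are held far more tightly than valence electrons, so Li tops the IE_2 order.
Valence configurations: Ca⁺ [Ar]4s¹, S⁺ [Ne]3s²3p³, Mg⁺ [Ne]3s¹, Be⁺ [He]2s¹.
The numbers (kJ/mol): Ca 1145, S 2252, Li 7298, Mg 1451, Be 1757.
Hence IE_2: Ca < Mg < Be < S < Li.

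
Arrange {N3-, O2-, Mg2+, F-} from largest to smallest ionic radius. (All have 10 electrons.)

N3-, O2-, F-, Mg2+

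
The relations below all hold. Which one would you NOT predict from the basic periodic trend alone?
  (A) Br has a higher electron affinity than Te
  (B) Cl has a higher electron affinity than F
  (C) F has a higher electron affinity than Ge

(B)

The general trend: electron affinity increases across a period and decreases down a group.
(A) Br (period 4, group 17) vs Te (period 5, group 16): the stated order agrees with the simple trend.
(B) Cl (period 3, group 17) vs F (period 2, group 17): the stated order contradicts the simple trend.
(C) F (period 2, group 17) vs Ge (period 4, group 14): the stated order agrees with the simple trend.
The exception is (B): F's small 2p subshell makes the incoming electron feel strong e⁻–e⁻ repulsion, so Cl actually releases more energy on gaining an electron.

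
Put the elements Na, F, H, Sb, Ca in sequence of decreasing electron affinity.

F > Sb > H > Na > Ca

Adding an electron releases more energy for atoms nearer the top right (short of the noble gases).
These span different periods and groups, so the two trends combine.
Na > Ca: period and group pull opposite ways; the down-group shift dominates (53 vs 2 kJ/mol).
H > Na: H sits above Na in group 1, so the down-group effect alone puts H higher.
Sb > H: the two effects oppose for this pair; the across-period effect wins (103 vs 73 kJ/mol).
F > Sb: relative to Sb, both the across-period and down-group shifts push F's electron affinity up.
For reference (kJ/mol): H 73, F 328, Na 53, Ca 2, Sb 103.
So from highest to lowest: F > Sb > H > Na > Ca.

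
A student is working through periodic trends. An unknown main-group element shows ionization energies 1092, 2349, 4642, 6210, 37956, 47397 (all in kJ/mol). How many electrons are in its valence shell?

4

Look for the largest jump between consecutive ionization energies: IE5/IE4 ≈ 6.1, far larger than any earlier ratio.
That jump marks the point where a core electron is being removed. So the atom has 4 valence electrons.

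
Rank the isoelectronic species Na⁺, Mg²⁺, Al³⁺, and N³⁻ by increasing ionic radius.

All of these have 10 electrons, so size is governed by nuclear charge alone: the more protons, the stronger the pull on the same electron cloud, and the smaller the ion.
Nuclear charges: Al³⁺ (Z=13), Mg²⁺ (Z=12), Na⁺ (Z=11), N³⁻ (Z=7).
Smallest to largest: Al³⁺ < Mg²⁺ < Na⁺ < N³⁻.

Al³⁺, Mg²⁺, Na⁺, N³⁻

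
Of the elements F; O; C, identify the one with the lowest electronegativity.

C is in period 2, group 14; O is in period 2, group 16; F is in period 2, group 17.
Electronegativity increases across a period and decreases down a group, tracking effective nuclear charge and atomic size.
All lie in period 2, so electronegativity increases left to right.
The lowest electronegativity among these belongs to C.

C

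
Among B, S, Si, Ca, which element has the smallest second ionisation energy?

Ca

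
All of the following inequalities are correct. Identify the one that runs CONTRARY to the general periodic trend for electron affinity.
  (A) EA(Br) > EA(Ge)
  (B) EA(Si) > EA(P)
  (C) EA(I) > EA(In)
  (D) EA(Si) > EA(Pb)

(B)

The general trend: electron affinity increases across a period and decreases down a group.
(A) Br (period 4, group 17) vs Ge (period 4, group 14): the stated order agrees with the simple trend.
(B) Si (period 3, group 14) vs P (period 3, group 15): the stated order contradicts the simple trend.
(C) I (period 5, group 17) vs In (period 5, group 13): the stated order agrees with the simple trend.
(D) Si (period 3, group 14) vs Pb (period 6, group 14): the stated order agrees with the simple trend.
The exception is (B): adding an electron to P's half-filled 3p³ is unfavourable, so Si (3p²) has the more exothermic EA.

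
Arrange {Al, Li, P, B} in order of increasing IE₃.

After 2 electrons have been removed, what remains? Al²⁺ still has 1 valence electron; Li²⁺ is already 1 electron into the core; P²⁺ still has 3 valence electrons; B²⁺ still has 1 valence electron.
Breaking into a closed-shell core is much more expensive than removing a leftover valence electron — Li has the largest IE_3 here.
Valence configurations: Al²⁺ [Ne]3s¹, P²⁺ [Ne]3s²3p¹, B²⁺ [He]2s¹.
Approximate IE_3 values (kJ/mol): Al 2745, Li 11815, P 2914, B 3660.
Overall IE_3 order: Al < P < B < Li.

Al < P < B < Li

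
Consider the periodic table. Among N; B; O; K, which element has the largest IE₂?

After 1 electron has been removed, what remains? N⁺ still has 4 valence electrons; B⁺ still has 2 valence electrons; O⁺ still has 5 valence electrons; K⁺ is the bare [Ar] core.
Usually core removal costs more than valence removal, but here the competition is close: a tightly held n=2 valence electron can cost more to remove than an n=3 core electron, so the actual values have to decide it.
Valence configurations: N⁺ [He]2s²2p², B⁺ [He]2s², O⁺ [He]2s²2p³.
Approximate IE_2 values (kJ/mol): N 2856, B 2427, O 3388, K 3052.
Overall IE_2 order: B < N < K < O.

O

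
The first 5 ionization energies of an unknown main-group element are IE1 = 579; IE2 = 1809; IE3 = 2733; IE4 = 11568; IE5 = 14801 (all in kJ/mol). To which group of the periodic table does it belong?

Look for the largest jump between consecutive ionization energies: IE4/IE3 ≈ 4.2, far larger than any earlier ratio.
That jump marks the point where a core electron is being removed. So the atom has 3 valence electrons.
A main-group element with 3 valence electrons is in group 13.

Group 13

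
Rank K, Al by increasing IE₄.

K < Al

The fourth ionization energy removes an electron from the +3 ion. For each element: K³⁺ is already 2 electrons into the core; Al³⁺ is the bare [Ne] core.
All of these are removing an electron from a noble-gas core or deeper; the smaller core (lower principal quantum number) is held far more tightly, and within a period the higher nuclear charge binds the same core more tightly.
The numbers (kJ/mol): K 5877, Al 11577.
Hence IE_4: K < Al.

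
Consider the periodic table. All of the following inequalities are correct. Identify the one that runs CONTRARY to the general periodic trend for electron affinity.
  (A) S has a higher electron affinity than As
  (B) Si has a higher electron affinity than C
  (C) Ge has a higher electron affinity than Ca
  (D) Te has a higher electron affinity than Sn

(B)

The general trend: electron affinity increases across a period and decreases down a group.
(A) S (period 3, group 16) vs As (period 4, group 15): the stated order agrees with the simple trend.
(B) Si (period 3, group 14) vs C (period 2, group 14): the stated order contradicts the simple trend.
(C) Ge (period 4, group 14) vs Ca (period 4, group 2): the stated order agrees with the simple trend.
(D) Te (period 5, group 16) vs Sn (period 5, group 14): the stated order agrees with the simple trend.
The exception is (B): Si's larger, more diffuse 3p orbitals accept an added electron slightly more readily than C's compact 2p.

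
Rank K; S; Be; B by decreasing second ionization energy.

The second ionization energy removes an electron from the +1 ion. For each element: K⁺ is the bare [Ar] core; S⁺ still has 5 valence electrons; Be⁺ still has 1 valence electron; B⁺ still has 2 valence electrons.
Pulling an electron out of a noble-gas core costs far more than removing a remaining valence electron, so K sits at the high end of IE_2.
Valence configurations: S⁺ [Ne]3s²3p³, Be⁺ [He]2s¹, B⁺ [He]2s².
Tabulated IE_2 (kJ/mol): K 3052, S 2252, Be 1757, B 2427.
Hence IE_2: Be < S < B < K.

K > B > S > Be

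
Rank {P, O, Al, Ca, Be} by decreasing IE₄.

Be, Al, O, Ca, P

The fourth ionization energy removes an electron from the +3 ion. For each element: P³⁺ still has 2 valence electrons; O³⁺ still has 3 valence electrons; Al³⁺ is the bare [Ne] core; Ca³⁺ is already 1 electron into the core; Be³⁺ is already 1 electron into the core.
Usually core removal costs more than valence removal, but here the competition is close: a tightly held n=2 valence electron can cost more to remove than an n=3 core electron, so the actual values have to decide it.
Valence configurations: P³⁺ [Ne]3s², O³⁺ [He]2s²2p¹.
Approximate IE_4 values (kJ/mol): P 4964, O 7469, Al 11577, Ca 6491, Be 21007.
Putting it together, IE_4: P < Ca < O < Al < Be.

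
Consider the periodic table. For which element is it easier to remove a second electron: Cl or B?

Cl

Consider each +1 ion: Cl⁺ still has 6 valence electrons; B⁺ still has 2 valence electrons.
All are still removing valence electrons, so compare the +1 ions as you would atoms: IE_2 generally rises across a period (higher Z_eff) and falls down a group (larger shell), subject to the usual subshell exceptions.
Valence configurations: Cl⁺ [Ne]3s²3p⁴, B⁺ [He]2s².
Tabulated IE_2 (kJ/mol): Cl 2298, B 2427.
Putting it together, IE_2: Cl < B.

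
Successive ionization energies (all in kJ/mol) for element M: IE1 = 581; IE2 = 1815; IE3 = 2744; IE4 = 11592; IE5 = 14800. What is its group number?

Group 13

Look for the largest jump between consecutive ionization energies: IE4/IE3 ≈ 4.2, far larger than any earlier ratio.
That jump marks the point where a core electron is being removed. So the atom has 3 valence electrons.
A main-group element with 3 valence electrons is in group 13.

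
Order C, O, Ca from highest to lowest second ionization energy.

O > C > Ca

The second ionization energy removes an electron from the +1 ion. For each element: C⁺ still has 3 valence electrons; O⁺ still has 5 valence electrons; Ca⁺ still has 1 valence electron.
All are still removing valence electrons, so compare the +1 ions as you would atoms: IE_2 generally rises across a period (higher Z_eff) and falls down a group (larger shell), subject to the usual subshell exceptions.
Valence configurations: C⁺ [He]2s²2p¹, O⁺ [He]2s²2p³, Ca⁺ [Ar]4s¹.
Tabulated IE_2 (kJ/mol): C 2353, O 3388, Ca 1145.
So the second ionization energies run Ca < C < O.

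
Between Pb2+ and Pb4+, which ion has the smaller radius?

Pb4+

Both ions have Z = 82 protons, but Pb4+ has lost more electrons, so its remaining electrons feel a larger effective nuclear charge per electron and are pulled in more tightly.
Higher positive charge → smaller ion, so Pb2+ > Pb4+.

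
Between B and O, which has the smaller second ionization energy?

B

Consider each +1 ion: B⁺ still has 2 valence electrons; O⁺ still has 5 valence electrons.
All are still removing valence electrons, so compare the +1 ions as you would atoms: IE_2 generally rises across a period (higher Z_eff) and falls down a group (larger shell), subject to the usual subshell exceptions.
Valence configurations: B⁺ [He]2s², O⁺ [He]2s²2p³.
The numbers (kJ/mol): B 2427, O 3388.
So the second ionization energies run B < O.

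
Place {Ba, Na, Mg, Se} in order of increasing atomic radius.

Across a period the added protons contract the valence shell; down a group each new principal shell makes the atom larger.
Neither a single period nor a single group — weigh both effects.
Mg > Se: the two effects oppose for this pair; the across-period effect wins (139 vs 116 pm).
Na > Mg: both are in period 3; the period trend gives Na the larger value.
Ba > Na: period and group pull opposite ways; the down-group shift dominates (196 vs 155 pm).
For reference (pm): Na 155, Mg 139, Se 116, Ba 196.
So from smallest to largest: Se < Mg < Na < Ba.

Se < Mg < Na < Ba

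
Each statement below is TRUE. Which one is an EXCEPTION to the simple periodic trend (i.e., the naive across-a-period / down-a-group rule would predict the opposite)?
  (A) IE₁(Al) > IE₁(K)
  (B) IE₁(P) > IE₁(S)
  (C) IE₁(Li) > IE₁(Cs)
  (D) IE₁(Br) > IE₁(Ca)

(B)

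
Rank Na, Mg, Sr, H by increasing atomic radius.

H < Mg < Na < Sr

H is in period 1, group 1; Na is in period 3, group 1; Mg is in period 3, group 2; Sr is in period 5, group 2.
Across a period the added protons contract the valence shell; down a group each new principal shell makes the atom larger.
These span different periods and groups, so the two trends combine.
Mg > H: period and group pull opposite ways; the down-group shift dominates (139 vs 32 pm).
Na > Mg: Na lies to the left of Mg in period 3, so the across-period effect alone puts Na larger.
Sr > Na: period and group pull opposite ways; the down-group shift dominates (185 vs 155 pm).
For reference (pm): H 32, Na 155, Mg 139, Sr 185.
So from smallest to largest: H < Mg < Na < Sr.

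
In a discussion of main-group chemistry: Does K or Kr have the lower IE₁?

K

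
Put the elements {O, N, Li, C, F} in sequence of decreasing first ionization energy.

F, N, O, C, Li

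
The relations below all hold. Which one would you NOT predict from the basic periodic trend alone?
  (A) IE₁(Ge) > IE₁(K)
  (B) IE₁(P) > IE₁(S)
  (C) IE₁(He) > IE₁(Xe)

The general trend: first ionisation energy increases across a period and decreases down a group.
(A) Ge (period 4, group 14) vs K (period 4, group 1): the stated order agrees with the simple trend.
(B) P (period 3, group 15) vs S (period 3, group 16): the stated order contradicts the simple trend.
(C) He (period 1, group 18) vs Xe (period 5, group 18): the stated order agrees with the simple trend.
The exception is (B): S (3p⁴) ionizes more easily than half-filled P (3p³) because the paired 3p electron in S is pushed out by e⁻–e⁻ repulsion.

(B)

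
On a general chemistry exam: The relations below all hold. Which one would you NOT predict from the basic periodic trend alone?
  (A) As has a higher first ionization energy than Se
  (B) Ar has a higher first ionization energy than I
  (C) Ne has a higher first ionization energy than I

The general trend: first ionization energy increases across a period and decreases down a group.
(A) As (period 4, group 15) vs Se (period 4, group 16): the stated order contradicts the simple trend.
(B) Ar (period 3, group 18) vs I (period 5, group 17): the stated order agrees with the simple trend.
(C) Ne (period 2, group 18) vs I (period 5, group 17): the stated order agrees with the simple trend.
The exception is (A): Se (4p⁴) ionizes more easily than half-filled As (4p³).

(A)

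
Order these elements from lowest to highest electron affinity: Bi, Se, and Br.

Bi < Se < Br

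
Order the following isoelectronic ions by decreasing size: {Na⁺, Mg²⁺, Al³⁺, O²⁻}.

O²⁻ > Na⁺ > Mg²⁺ > Al³⁺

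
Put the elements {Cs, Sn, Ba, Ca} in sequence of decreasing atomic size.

Cs, Ba, Ca, Sn

Ca is in period 4, group 2; Sn is in period 5, group 14; Cs is in period 6, group 1; Ba is in period 6, group 2.
Atomic radius shrinks across a period as nuclear charge pulls the same shell inward, and grows down a group as new shells are added.
Here both period and group differ, so the two effects have to be weighed against each other.
Ca > Sn: period and group pull opposite ways; the across-period shift dominates (171 vs 140 pm).
Ba > Ca: Ba sits below Ca in group 2, so the down-group effect alone puts Ba larger.
Cs > Ba: Cs lies to the left of Ba in period 6, so the across-period effect alone puts Cs larger.
Tabulated atomic radius (pm): Ca 171, Sn 140, Cs 232, Ba 196.
So from largest to smallest: Cs > Ba > Ca > Sn.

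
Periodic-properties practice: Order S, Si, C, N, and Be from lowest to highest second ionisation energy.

Si < Be < S < C < N

IE_2 is the cost of taking one more electron from the +1 cation: S⁺ still has 5 valence electrons; Si⁺ still has 3 valence electrons; C⁺ still has 3 valence electrons; N⁺ still has 4 valence electrons; Be⁺ still has 1 valence electron.
All are still removing valence electrons, so compare the +1 ions as you would atoms: IE_2 generally rises across a period (higher Z_eff) and falls down a group (larger shell), subject to the usual subshell exceptions.
Valence configurations: S⁺ [Ne]3s²3p³, Si⁺ [Ne]3s²3p¹, C⁺ [He]2s²2p¹, N⁺ [He]2s²2p², Be⁺ [He]2s¹.
Approximate IE_2 values (kJ/mol): S 2252, Si 1577, C 2353, N 2856, Be 1757.
Hence IE_2: Si < Be < S < C < N.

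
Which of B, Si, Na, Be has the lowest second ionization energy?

Si

Consider each +1 ion: B⁺ still has 2 valence electrons; Si⁺ still has 3 valence electrons; Na⁺ is the bare [Ne] core; Be⁺ still has 1 valence electron.
Pulling an electron out of a noble-gas core costs far more than removing a remaining valence electron, so Na sits at the high end of IE_2.
Valence configurations: B⁺ [He]2s², Si⁺ [Ne]3s²3p¹, Be⁺ [He]2s¹.
Tabulated IE_2 (kJ/mol): B 2427, Si 1577, Na 4562, Be 1757.
So the second ionization energies run Si < Be < B < Na.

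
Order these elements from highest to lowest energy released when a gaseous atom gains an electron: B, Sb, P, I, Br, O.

Br > I > O > Sb > P > B

B is in period 2, group 13; O is in period 2, group 16; P is in period 3, group 15; Br is in period 4, group 17; Sb is in period 5, group 15; I is in period 5, group 17.
Atoms with high Z_eff and room in the valence shell (especially the halogens) have the most exothermic electron affinities.
Here both period and group differ, so the two effects have to be weighed against each other.
P > B: the two effects oppose for this pair; the across-period effect wins (72 vs 27 kJ/mol).
Sb > P: this pair runs against the simple trend — see the exception note.
O > Sb: relative to Sb, both the across-period and down-group shifts push O's electron affinity up.
I > O: period and group pull opposite ways; the across-period shift dominates (295 vs 141 kJ/mol).
Br > I: Br sits above I in group 17, so the down-group effect alone puts Br higher.
Note the exception: Sb has a higher electron affinity than P, contrary to the simple trend — both are half-filled np³, but the pairing/repulsion penalty for the added electron shrinks as the p orbitals become larger and more diffuse down the group, and for Sb that outweighs the weaker nuclear attraction.
Approximate values (kJ/mol): B 27, O 141, P 72, Br 325, Sb 103, I 295.
So from highest to lowest: Br > I > O > Sb > P > B.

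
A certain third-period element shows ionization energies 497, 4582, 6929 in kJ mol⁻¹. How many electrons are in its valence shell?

1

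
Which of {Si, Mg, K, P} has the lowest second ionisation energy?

Mg

After 1 electron has been removed, what remains? Si⁺ still has 3 valence electrons; Mg⁺ still has 1 valence electron; K⁺ is the bare [Ar] core; P⁺ still has 4 valence electrons.
Pulling an electron out of a noble-gas core costs far more than removing a remaining valence electron, so K sits at the high end of IE_2.
Valence configurations: Si⁺ [Ne]3s²3p¹, Mg⁺ [Ne]3s¹, P⁺ [Ne]3s²3p².
The numbers (kJ/mol): Si 1577, Mg 1451, K 3052, P 1907.
Overall IE_2 order: Mg < Si < P < K.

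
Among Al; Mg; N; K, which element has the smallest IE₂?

Mg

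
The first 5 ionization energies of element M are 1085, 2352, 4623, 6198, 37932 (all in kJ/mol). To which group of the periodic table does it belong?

Look for the largest jump between consecutive ionization energies: IE5/IE4 ≈ 6.1, far larger than any earlier ratio.
That jump marks the point where a core electron is being removed. So the atom has 4 valence electrons.
A main-group element with 4 valence electrons is in group 14.

Group 14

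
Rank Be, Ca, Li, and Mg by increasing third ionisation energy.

Ca < Mg < Li < Be

The third ionization energy removes an electron from the +2 ion. For each element: Be²⁺ is the bare [He] core; Ca²⁺ is the bare [Ar] core; Li²⁺ is already 1 electron into the core; Mg²⁺ is the bare [Ne] core.
All of these are removing an electron from a noble-gas core or deeper; the smaller core (lower principal quantum number) is held far more tightly, and within a period the higher nuclear charge binds the same core more tightly.
Tabulated IE_3 (kJ/mol): Be 14849, Ca 4912, Li 11815, Mg 7733.
Putting it together, IE_3: Ca < Mg < Li < Be.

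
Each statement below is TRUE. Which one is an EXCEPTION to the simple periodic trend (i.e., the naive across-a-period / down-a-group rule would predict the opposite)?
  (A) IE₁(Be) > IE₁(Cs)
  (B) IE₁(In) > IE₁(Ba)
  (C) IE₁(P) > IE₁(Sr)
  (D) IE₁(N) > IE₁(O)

(D)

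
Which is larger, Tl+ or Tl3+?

Tl+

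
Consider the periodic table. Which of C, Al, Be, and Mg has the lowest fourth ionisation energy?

C

Consider each +3 ion: C³⁺ still has 1 valence electron; Al³⁺ is the bare [Ne] core; Be³⁺ is already 1 electron into the core; Mg³⁺ is already 1 electron into the core.
Breaking into a closed-shell core is much more expensive than removing a leftover valence electron — Mg, Al and Be have the largest IE_4 here.
The numbers (kJ/mol): C 6223, Al 11577, Be 21007, Mg 10543.
Hence IE_4: C < Mg < Al < Be.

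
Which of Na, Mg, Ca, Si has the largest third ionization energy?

Mg

Consider each +2 ion: Na²⁺ is already 1 electron into the core; Mg²⁺ is the bare [Ne] core; Ca²⁺ is the bare [Ar] core; Si²⁺ still has 2 valence electrons.
Breaking into a closed-shell core is much more expensive than removing a leftover valence electron — Ca, Na and Mg have the largest IE_3 here.
Tabulated IE_3 (kJ/mol): Na 6910, Mg 7733, Ca 4912, Si 3232.
Hence IE_3: Si < Ca < Na < Mg.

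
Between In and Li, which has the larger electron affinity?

EA tends to increase across a period and decrease down a group, though the pattern is less regular than for IE or radius.
Here both period and group differ, so the two effects have to be weighed against each other.
Li > In: the two effects oppose for this pair; the down-group effect wins (60 vs 29 kJ/mol).
Approximate values (kJ/mol): Li 60, In 29.
So Li has the larger electron affinity (Li > In).

Li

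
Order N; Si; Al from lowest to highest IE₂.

IE_2 is the cost of taking one more electron from the +1 cation: N⁺ still has 4 valence electrons; Si⁺ still has 3 valence electrons; Al⁺ still has 2 valence electrons.
All are still removing valence electrons, so compare the +1 ions as you would atoms: IE_2 generally rises across a period (higher Z_eff) and falls down a group (larger shell), subject to the usual subshell exceptions.
Valence configurations: N⁺ [He]2s²2p², Si⁺ [Ne]3s²3p¹, Al⁺ [Ne]3s².
Si⁺ loses a lone 3p electron whereas Al⁺ must break into a filled 3s² pair, so IE_2(Al) > IE_2(Si) even though Si has the higher nuclear charge.
Tabulated IE_2 (kJ/mol): N 2856, Si 1577, Al 1817.
Putting it together, IE_2: Si < Al < N.

Si < Al < N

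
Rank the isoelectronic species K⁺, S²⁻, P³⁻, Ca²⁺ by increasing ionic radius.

Ca²⁺, K⁺, S²⁻, P³⁻

All of these have 18 electrons, so size is governed by nuclear charge alone: the more protons, the stronger the pull on the same electron cloud, and the smaller the ion.
Nuclear charges: Ca²⁺ (Z=20), K⁺ (Z=19), S²⁻ (Z=16), P³⁻ (Z=15).
Smallest to largest: Ca²⁺ < K⁺ < S²⁻ < P³⁻.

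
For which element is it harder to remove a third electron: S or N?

N

The third ionization energy removes an electron from the +2 ion. For each element: S²⁺ still has 4 valence electrons; N²⁺ still has 3 valence electrons.
All are still removing valence electrons, so compare the +2 ions as you would atoms: IE_3 generally rises across a period (higher Z_eff) and falls down a group (larger shell), subject to the usual subshell exceptions.
Valence configurations: S²⁺ [Ne]3s²3p², N²⁺ [He]2s²2p¹.
Tabulated IE_3 (kJ/mol): S 3357, N 4578.
Overall IE_3 order: S < N.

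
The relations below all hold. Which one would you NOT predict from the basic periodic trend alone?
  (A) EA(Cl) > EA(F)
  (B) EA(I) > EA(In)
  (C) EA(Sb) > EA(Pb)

(A)

The general trend: electron affinity increases across a period and decreases down a group.
(A) Cl (period 3, group 17) vs F (period 2, group 17): the stated order contradicts the simple trend.
(B) I (period 5, group 17) vs In (period 5, group 13): the stated order agrees with the simple trend.
(C) Sb (period 5, group 15) vs Pb (period 6, group 14): the stated order agrees with the simple trend.
The exception is (A): F's small 2p subshell makes the incoming electron feel strong e⁻–e⁻ repulsion, so Cl actually releases more energy on gaining an electron.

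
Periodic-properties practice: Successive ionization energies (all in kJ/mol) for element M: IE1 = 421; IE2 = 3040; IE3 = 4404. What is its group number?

Group 1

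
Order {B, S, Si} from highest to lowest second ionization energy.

B > S > Si

Consider each +1 ion: B⁺ still has 2 valence electrons; S⁺ still has 5 valence electrons; Si⁺ still has 3 valence electrons.
All are still removing valence electrons, so compare the +1 ions as you would atoms: IE_2 generally rises across a period (higher Z_eff) and falls down a group (larger shell), subject to the usual subshell exceptions.
Valence configurations: B⁺ [He]2s², S⁺ [Ne]3s²3p³, Si⁺ [Ne]3s²3p¹.
The numbers (kJ/mol): B 2427, S 2252, Si 1577.
So the second ionization energies run Si < S < B.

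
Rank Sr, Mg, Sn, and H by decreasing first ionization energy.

H, Mg, Sn, Sr

Across a period the outer electron is held more tightly (higher IE₁); down a group it sits in a higher shell, more shielded, and comes off more easily.
Neither a single period nor a single group — weigh both effects.
Sn > Sr: both are in period 5; the period trend gives Sn the larger value.
Mg > Sn: the two effects oppose for this pair; the down-group effect wins (738 vs 709 kJ/mol).
H > Mg: period and group pull opposite ways; the down-group shift dominates (1312 vs 738 kJ/mol).
Tabulated first ionization energy (kJ/mol): H 1312, Mg 738, Sr 550, Sn 709.
So from highest to lowest: H > Mg > Sn > Sr.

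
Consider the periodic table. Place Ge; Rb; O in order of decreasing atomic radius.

Rb > Ge > O

Across a period the added protons contract the valence shell; down a group each new principal shell makes the atom larger.
Here both period and group differ, so the two effects have to be weighed against each other.
Ge > O: both effects reinforce here, so Ge is clearly the larger of the two.
Rb > Ge: both effects reinforce here, so Rb is clearly the larger of the two.
For reference (pm): O 63, Ge 121, Rb 210.
So from largest to smallest: Rb > Ge > O.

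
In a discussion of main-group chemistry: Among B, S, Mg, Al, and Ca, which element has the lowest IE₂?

Ca

Consider each +1 ion: B⁺ still has 2 valence electrons; S⁺ still has 5 valence electrons; Mg⁺ still has 1 valence electron; Al⁺ still has 2 valence electrons; Ca⁺ still has 1 valence electron.
All are still removing valence electrons, so compare the +1 ions as you would atoms: IE_2 generally rises across a period (higher Z_eff) and falls down a group (larger shell), subject to the usual subshell exceptions.
Valence configurations: B⁺ [He]2s², S⁺ [Ne]3s²3p³, Mg⁺ [Ne]3s¹, Al⁺ [Ne]3s², Ca⁺ [Ar]4s¹.
The numbers (kJ/mol): B 2427, S 2252, Mg 1451, Al 1817, Ca 1145.
So the second ionization energies run Ca < Mg < Al < S < B.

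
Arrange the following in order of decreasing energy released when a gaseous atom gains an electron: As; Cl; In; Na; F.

F is in period 2, group 17; Na is in period 3, group 1; Cl is in period 3, group 17; As is in period 4, group 15; In is in period 5, group 13.
EA tends to increase across a period and decrease down a group, though the pattern is less regular than for IE or radius.
Neither a single period nor a single group — weigh both effects.
Na > In: the two effects oppose for this pair; the down-group effect wins (53 vs 29 kJ/mol).
As > Na: the two effects oppose for this pair; the across-period effect wins (78 vs 53 kJ/mol).
F > As: both effects reinforce here, so F is clearly the higher of the two.
Cl > F: this pair runs against the simple trend — see the exception note.
Note the exception: Cl has a higher electron affinity than F, contrary to the simple trend — F's small 2p subshell makes the incoming electron feel strong e⁻–e⁻ repulsion, so Cl actually releases more energy on gaining an electron.
For reference (kJ/mol): F 328, Na 53, Cl 349, As 78, In 29.
So from highest to lowest: Cl > F > As > Na > In.

Cl > F > As > Na > In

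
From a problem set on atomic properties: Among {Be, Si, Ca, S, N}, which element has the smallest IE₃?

IE_3 is the cost of taking one more electron from the +2 cation: Be²⁺ is the bare [He] core; Si²⁺ still has 2 valence electrons; Ca²⁺ is the bare [Ar] core; S²⁺ still has 4 valence electrons; N²⁺ still has 3 valence electrons.
Core electrons are held far more tightly than valence electrons, so Ca and Be top the IE_3 order.
Valence configurations: Si²⁺ [Ne]3s², S²⁺ [Ne]3s²3p², N²⁺ [He]2s²2p¹.
Tabulated IE_3 (kJ/mol): Be 14849, Si 3232, Ca 4912, S 3357, N 4578.
So the third ionization energies run Si < S < N < Ca < Be.

Si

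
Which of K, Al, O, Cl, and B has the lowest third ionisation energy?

Al

The third ionization energy removes an electron from the +2 ion. For each element: K²⁺ is already 1 electron into the core; Al²⁺ still has 1 valence electron; O²⁺ still has 4 valence electrons; Cl²⁺ still has 5 valence electrons; B²⁺ still has 1 valence electron.
Usually core removal costs more than valence removal, but here the competition is close: a tightly held n=2 valence electron can cost more to remove than an n=3 core electron, so the actual values have to decide it.
Valence configurations: Al²⁺ [Ne]3s¹, O²⁺ [He]2s²2p², Cl²⁺ [Ne]3s²3p³, B²⁺ [He]2s¹.
The numbers (kJ/mol): K 4420, Al 2745, O 5300, Cl 3822, B 3660.
Overall IE_3 order: Al < B < Cl < K < O.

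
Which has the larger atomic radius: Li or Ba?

Ba

Li is in period 2, group 1; Ba is in period 6, group 2.
Across a period the added protons contract the valence shell; down a group each new principal shell makes the atom larger.
Here both period and group differ, so the two effects have to be weighed against each other.
Ba > Li: period and group pull opposite ways; the down-group shift dominates (196 vs 133 pm).
Approximate values (pm): Li 133, Ba 196.
So Ba has the larger atomic radius (Ba > Li).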